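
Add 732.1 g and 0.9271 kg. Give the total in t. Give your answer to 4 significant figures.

0.001659 t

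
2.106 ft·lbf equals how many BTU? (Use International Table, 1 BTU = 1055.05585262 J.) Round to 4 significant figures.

0.002706 BTU

1 ft·lbf = 0.00128507 BTU.
Thus 2.106 × 0.00128507 ≈ 0.002706 BTU.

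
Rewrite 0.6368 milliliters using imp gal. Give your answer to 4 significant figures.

1 milliliter = 0.000219969 imp gal.
Thus 0.6368 × 0.000219969 ≈ 0.0001401 imp gal.

0.0001401 imperial gallons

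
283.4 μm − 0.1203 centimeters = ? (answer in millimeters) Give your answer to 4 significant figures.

283.4 μm = 0.283400 mm and 0.1203 cm = 1.20300 mm.
0.283400 − 1.20300 ≈ -0.9196 mm.

-0.9196 mm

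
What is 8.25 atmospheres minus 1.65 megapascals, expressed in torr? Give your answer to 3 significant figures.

8.25 atm = 6270.00 torr and 1.65 MPa = 12376.0 torr.
6270.00 − 12376.0 ≈ -6110 torr.

-6110 torr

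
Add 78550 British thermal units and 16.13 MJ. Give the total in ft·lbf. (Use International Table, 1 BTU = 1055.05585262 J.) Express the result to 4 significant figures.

7.302e+7 ft·lbf

78550 BTU = 6.11252e+7 ft·lbf and 16.13 MJ = 1.18969e+7 ft·lbf.
6.11252e+7 + 1.18969e+7 ≈ 7.302e+7 ft·lbf.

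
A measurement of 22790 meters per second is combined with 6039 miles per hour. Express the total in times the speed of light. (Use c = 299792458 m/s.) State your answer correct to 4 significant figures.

8.502 × 10^-5 c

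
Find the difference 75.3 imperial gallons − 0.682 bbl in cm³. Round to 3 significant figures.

234000 cubic centimeters

75.3 imp gal = 342321 cm³ and 0.682 bbl = 108429 cm³.
342321 − 108429 ≈ 234000 cm³.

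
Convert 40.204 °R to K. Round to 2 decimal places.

22.34 kelvins

°R = K × 9/5.
Applying the formula gives 22.34 K.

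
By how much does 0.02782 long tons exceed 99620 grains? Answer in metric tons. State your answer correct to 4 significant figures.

0.02782 long ton = 0.0282664 t and 99620 gr = 0.00645527 t.
0.0282664 − 0.00645527 ≈ 0.02181 t.

0.02181 metric tons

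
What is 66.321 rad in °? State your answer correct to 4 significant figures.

1 radian = 57.2958 degrees.
Then 66.321 × 57.2958 ≈ 3800 °.

3800 degrees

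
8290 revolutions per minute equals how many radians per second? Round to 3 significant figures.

868 rad/s

1 revolution per minute = 0.104720 rad/s.
So 8290 × 0.104720 ≈ 868 rad/s.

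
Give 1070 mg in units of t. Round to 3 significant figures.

1.07e-6 t

1 mg = 1.00000e-9 metric tons.
Thus 1070 × 1.00000e-9 ≈ 1.07e-6 t.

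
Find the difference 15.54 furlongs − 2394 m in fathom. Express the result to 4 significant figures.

15.54 furlong = 1709.40 fathom and 2394 m = 1309.06 fathom.
1709.40 − 1309.06 ≈ 400.3 fathom.

400.3 fathom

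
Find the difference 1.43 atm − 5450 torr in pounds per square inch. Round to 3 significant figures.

-84.4 psi

1.43 atm = 21.0152 psi and 5450 torr = 105.385 psi.
21.0152 − 105.385 ≈ -84.4 psi.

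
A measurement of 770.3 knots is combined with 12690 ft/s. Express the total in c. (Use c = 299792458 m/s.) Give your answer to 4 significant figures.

770.3 kn = 1.32184 × 10^-6 c and 12690 ft/s = 1.29020 × 10^-5 c.
1.32184 × 10^-6 + 1.29020 × 10^-5 ≈ 1.422 × 10^-5 c.

1.422 × 10^-5 c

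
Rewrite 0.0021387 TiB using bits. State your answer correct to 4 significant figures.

1.881e+10 bit

1 tebibyte = 8.79609e+12 bits.
0.0021387 × 8.79609e+12 ≈ 1.881e+10 bit.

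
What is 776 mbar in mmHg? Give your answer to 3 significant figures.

582 millimeters of mercury

1 millibar = 0.750062 mmHg.
So 776 × 0.750062 ≈ 582 mmHg.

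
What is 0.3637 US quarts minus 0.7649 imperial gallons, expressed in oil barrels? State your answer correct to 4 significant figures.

-0.01971 oil barrels

0.3637 US qt = 0.00216488 bbl and 0.7649 imp gal = 0.0218716 bbl.
0.00216488 − 0.0218716 ≈ -0.01971 bbl.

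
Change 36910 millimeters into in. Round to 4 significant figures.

1 mm = 0.0393701 inches.
Thus 36910 × 0.0393701 ≈ 1453 in.

1453 in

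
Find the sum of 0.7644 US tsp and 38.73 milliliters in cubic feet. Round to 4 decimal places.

0.0015 ft³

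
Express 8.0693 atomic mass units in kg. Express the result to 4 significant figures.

1.340e-26 kilograms

1 u = 1.66054e-27 kilograms.
So 8.0693 × 1.66054e-27 ≈ 1.340e-26 kg.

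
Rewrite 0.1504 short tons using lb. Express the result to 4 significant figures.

1 short ton = 2000.00 lb.
0.1504 × 2000.00 ≈ 300.8 lb.

300.8 lb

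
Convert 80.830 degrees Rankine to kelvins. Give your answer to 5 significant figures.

44.906 kelvins

°R = K × 9/5.
Applying the formula gives 44.906 K.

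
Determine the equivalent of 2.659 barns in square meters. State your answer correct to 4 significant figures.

1 barn = 1.00000e-28 square meters.
Then 2.659 × 1.00000e-28 ≈ 2.659e-28 m².

2.659e-28 square meters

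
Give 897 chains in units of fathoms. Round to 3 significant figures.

1 chain = 11.0000 fathoms.
Then 897 × 11.0000 ≈ 9870 fathom.

9870 fathom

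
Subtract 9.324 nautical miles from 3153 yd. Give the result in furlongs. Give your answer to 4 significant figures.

-71.51 furlong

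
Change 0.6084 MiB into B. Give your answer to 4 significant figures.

1 mebibyte = 1.04858 × 10^6 B.
So 0.6084 × 1.04858 × 10^6 ≈ 638000 B.

638000 B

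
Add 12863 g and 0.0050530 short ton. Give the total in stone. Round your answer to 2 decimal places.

12863 g = 2.02558 st and 0.0050530 short ton = 0.721857 st.
2.02558 + 0.721857 ≈ 2.75 st.

2.75 st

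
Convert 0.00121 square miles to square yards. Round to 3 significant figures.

1 mi² = 3.09760 × 10^6 yd².
Then 0.00121 × 3.09760 × 10^6 ≈ 3750 yd².

3750 yd²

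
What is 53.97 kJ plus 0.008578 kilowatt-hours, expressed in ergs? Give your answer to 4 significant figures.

8.485e+11 erg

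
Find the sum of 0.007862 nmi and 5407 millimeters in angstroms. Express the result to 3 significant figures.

2.00e+11 Å

0.007862 nmi = 1.45604e+11 Å and 5407 mm = 5.40700e+10 Å.
1.45604e+11 + 5.40700e+10 ≈ 2.00e+11 Å.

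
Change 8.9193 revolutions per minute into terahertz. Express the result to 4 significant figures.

1 rpm = 1.66667e-14 terahertz.
So 8.9193 × 1.66667e-14 ≈ 1.487e-13 THz.

1.487e-13 terahertz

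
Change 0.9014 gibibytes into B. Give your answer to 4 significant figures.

9.679 × 10^8 bytes

1 gibibyte = 1.07374 × 10^9 B.
So 0.9014 × 1.07374 × 10^9 ≈ 9.679 × 10^8 B.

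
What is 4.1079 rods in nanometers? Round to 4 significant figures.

2.066 × 10^10 nm

1 rod = 5.02920 × 10^9 nm.
Then 4.1079 × 5.02920 × 10^9 ≈ 2.066 × 10^10 nm.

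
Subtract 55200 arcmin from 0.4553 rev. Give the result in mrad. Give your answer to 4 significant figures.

-13200 milliradians

0.4553 rev = 2860.73 mrad and 55200 arcmin = 16057.0 mrad.
2860.73 − 16057.0 ≈ -13200 mrad.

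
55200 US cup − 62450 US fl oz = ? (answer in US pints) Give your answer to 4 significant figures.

55200 US cup = 27600.00 US pt and 62450 US fl oz = 3903.125 US pt.
27600.00 − 3903.125 ≈ 23700 US pt.

23700 US pt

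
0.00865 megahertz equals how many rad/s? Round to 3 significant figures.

1 MHz = 6.28319 × 10^6 rad/s.
So 0.00865 × 6.28319 × 10^6 ≈ 54300 rad/s.

54300 radians per second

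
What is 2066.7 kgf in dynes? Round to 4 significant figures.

1 kgf = 980665 dynes.
So 2066.7 × 980665 ≈ 2.027e+9 dyn.

2.027e+9 dyn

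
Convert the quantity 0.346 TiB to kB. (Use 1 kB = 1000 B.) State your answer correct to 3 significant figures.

3.80 × 10^8 kB

1 tebibyte = 1.09951 × 10^9 kB.
0.346 × 1.09951 × 10^9 ≈ 3.80 × 10^8 kB.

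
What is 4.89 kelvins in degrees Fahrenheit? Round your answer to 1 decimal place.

-450.9 °F

K = (°F + 459.67) × 5/9.
Applying the formula gives -450.9 °F.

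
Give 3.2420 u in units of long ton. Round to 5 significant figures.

1 atomic mass unit = 1.63431e-30 long ton.
Then 3.2420 × 1.63431e-30 ≈ 5.2984e-30 long ton.

5.2984e-30 long tons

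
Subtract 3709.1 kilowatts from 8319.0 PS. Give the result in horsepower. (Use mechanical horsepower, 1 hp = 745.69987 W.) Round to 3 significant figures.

3230 hp

8319.0 PS = 8205.20 hp and 3709.1 kW = 4973.99 hp.
8205.20 − 4973.99 ≈ 3230 hp.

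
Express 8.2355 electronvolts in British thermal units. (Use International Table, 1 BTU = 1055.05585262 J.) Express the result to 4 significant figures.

1.251e-21 British thermal units

1 electronvolt = 1.51857e-22 BTU.
8.2355 × 1.51857e-22 ≈ 1.251e-21 BTU.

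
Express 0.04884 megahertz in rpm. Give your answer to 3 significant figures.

2.93 × 10^6 revolutions per minute

1 MHz = 6.00000 × 10^7 rpm.
Then 0.04884 × 6.00000 × 10^7 ≈ 2.93 × 10^6 rpm.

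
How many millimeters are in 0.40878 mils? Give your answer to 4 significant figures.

1 mil = 0.0254000 mm.
0.40878 × 0.0254000 ≈ 0.01038 mm.

0.01038 mm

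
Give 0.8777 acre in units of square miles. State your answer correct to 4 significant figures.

0.001371 mi²

1 acre = 0.00156250 mi².
Thus 0.8777 × 0.00156250 ≈ 0.001371 mi².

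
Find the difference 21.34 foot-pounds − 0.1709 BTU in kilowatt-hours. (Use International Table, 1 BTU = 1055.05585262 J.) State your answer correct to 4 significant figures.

-4.205 × 10^-5 kWh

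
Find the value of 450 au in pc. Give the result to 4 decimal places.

0.0022 parsecs

1 astronomical unit = 4.84814e-6 parsecs.
450 × 4.84814e-6 ≈ 0.0022 pc.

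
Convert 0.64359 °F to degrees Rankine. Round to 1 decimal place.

°R = °F + 459.67.
Applying the formula gives 460.3 °R.

460.3 °R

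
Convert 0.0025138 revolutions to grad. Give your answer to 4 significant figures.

1 revolution = 400.000 grad.
So 0.0025138 × 400.000 ≈ 1.006 grad.

1.006 grad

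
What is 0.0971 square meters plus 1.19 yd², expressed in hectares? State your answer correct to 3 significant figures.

0.000109 hectares

0.0971 m² = 9.71000e-6 ha and 1.19 yd² = 9.94992e-5 ha.
9.71000e-6 + 9.94992e-5 ≈ 0.000109 ha.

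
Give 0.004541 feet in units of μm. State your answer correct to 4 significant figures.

1384 μm

1 ft = 304800 micrometers.
0.004541 × 304800 ≈ 1384 μm.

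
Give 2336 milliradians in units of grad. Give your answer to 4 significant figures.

148.7 gradians

1 mrad = 0.0636620 gradians.
So 2336 × 0.0636620 ≈ 148.7 grad.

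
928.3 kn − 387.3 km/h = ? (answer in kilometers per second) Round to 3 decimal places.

0.370 km/s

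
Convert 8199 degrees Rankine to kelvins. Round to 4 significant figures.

4555 K

°R = K × 9/5.
Applying the formula gives 4555 K.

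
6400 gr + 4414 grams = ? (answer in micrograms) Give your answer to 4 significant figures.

4.829e+9 micrograms

6400 gr = 4.14713e+8 μg and 4414 g = 4.41400e+9 μg.
4.14713e+8 + 4.41400e+9 ≈ 4.829e+9 μg.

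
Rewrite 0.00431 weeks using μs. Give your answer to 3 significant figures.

2.61 × 10^9 microseconds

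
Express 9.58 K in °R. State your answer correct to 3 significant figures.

17.2 °R

°R = K × 9/5.
Applying the formula gives 17.2 °R.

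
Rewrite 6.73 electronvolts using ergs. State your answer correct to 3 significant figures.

1 eV = 1.60218 × 10^-12 erg.
Then 6.73 × 1.60218 × 10^-12 ≈ 1.08 × 10^-11 erg.

1.08 × 10^-11 erg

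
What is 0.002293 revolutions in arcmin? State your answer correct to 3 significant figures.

49.5 arcmin

1 rev = 21600.0 arcminutes.
0.002293 × 21600.0 ≈ 49.5 arcmin.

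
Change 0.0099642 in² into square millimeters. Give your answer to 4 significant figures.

1 in² = 645.160 mm².
0.0099642 × 645.160 ≈ 6.429 mm².

6.429 square millimeters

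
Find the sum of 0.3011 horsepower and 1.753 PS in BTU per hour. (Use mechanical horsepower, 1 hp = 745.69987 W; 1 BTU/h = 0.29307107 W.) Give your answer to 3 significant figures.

0.3011 hp = 766.129 BTU/h and 1.753 PS = 4399.37 BTU/h.
766.129 + 4399.37 ≈ 5170 BTU/h.

5170 BTU/h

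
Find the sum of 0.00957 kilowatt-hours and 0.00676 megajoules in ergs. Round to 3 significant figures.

4.12 × 10^11 ergs

0.00957 kWh = 3.44520 × 10^11 erg and 0.00676 MJ = 6.76000 × 10^10 erg.
3.44520 × 10^11 + 6.76000 × 10^10 ≈ 4.12 × 10^11 erg.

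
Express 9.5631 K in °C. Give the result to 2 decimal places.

K = °C + 273.15.
Applying the formula gives -263.59 °C.

-263.59 °C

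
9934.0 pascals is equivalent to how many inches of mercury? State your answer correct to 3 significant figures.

1 pascal = 0.000295300 inches of mercury.
Then 9934.0 × 0.000295300 ≈ 2.93 inHg.

2.93 inHg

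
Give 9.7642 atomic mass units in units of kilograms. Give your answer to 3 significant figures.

1.62 × 10^-26 kg

1 u = 1.66054 × 10^-27 kg.
9.7642 × 1.66054 × 10^-27 ≈ 1.62 × 10^-26 kg.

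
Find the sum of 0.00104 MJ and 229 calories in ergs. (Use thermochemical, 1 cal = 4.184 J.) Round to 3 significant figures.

0.00104 MJ = 1.04000e+10 erg and 229 cal = 9.58136e+9 erg.
1.04000e+10 + 9.58136e+9 ≈ 2.00e+10 erg.

2.00e+10 erg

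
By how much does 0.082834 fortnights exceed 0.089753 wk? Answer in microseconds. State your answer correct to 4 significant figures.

4.591e+10 μs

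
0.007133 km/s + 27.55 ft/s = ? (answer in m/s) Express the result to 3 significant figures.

15.5 meters per second

0.007133 km/s = 7.13300 m/s and 27.55 ft/s = 8.39724 m/s.
7.13300 + 8.39724 ≈ 15.5 m/s.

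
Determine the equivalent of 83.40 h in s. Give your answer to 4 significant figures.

1 h = 3600.00 s.
So 83.40 × 3600.00 ≈ 300200 s.

300200 s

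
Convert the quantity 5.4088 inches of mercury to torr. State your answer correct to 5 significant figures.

1 inch of mercury = 25.4000 torr.
So 5.4088 × 25.4000 ≈ 137.38 torr.

137.38 torr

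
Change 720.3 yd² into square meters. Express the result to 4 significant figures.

602.3 square meters

1 square yard = 0.836127 m².
Thus 720.3 × 0.836127 ≈ 602.3 m².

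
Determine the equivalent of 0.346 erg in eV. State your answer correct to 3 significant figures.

1 erg = 6.24151e+11 electronvolts.
0.346 × 6.24151e+11 ≈ 2.16e+11 eV.

2.16e+11 eV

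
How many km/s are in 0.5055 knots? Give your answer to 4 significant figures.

0.0002601 km/s

1 knot = 0.000514444 km/s.
0.5055 × 0.000514444 ≈ 0.0002601 km/s.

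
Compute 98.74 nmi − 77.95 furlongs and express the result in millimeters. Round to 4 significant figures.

98.74 nmi = 1.82866e+8 mm and 77.95 furlong = 1.56810e+7 mm.
1.82866e+8 − 1.56810e+7 ≈ 1.672e+8 mm.

1.672e+8 mm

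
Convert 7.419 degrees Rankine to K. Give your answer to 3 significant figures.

4.12 kelvins

°R = K × 9/5.
Applying the formula gives 4.12 K.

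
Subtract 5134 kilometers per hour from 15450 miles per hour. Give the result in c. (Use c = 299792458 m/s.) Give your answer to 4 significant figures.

1.828e-5 c

15450 mph = 2.30385e-5 c and 5134 km/h = 4.75699e-6 c.
2.30385e-5 − 4.75699e-6 ≈ 1.828e-5 c.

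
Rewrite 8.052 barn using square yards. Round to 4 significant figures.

1 barn = 1.19599e-28 square yards.
Then 8.052 × 1.19599e-28 ≈ 9.630e-28 yd².

9.630e-28 yd²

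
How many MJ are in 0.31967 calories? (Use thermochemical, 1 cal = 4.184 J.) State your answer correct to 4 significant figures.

1 cal = 4.18400 × 10^-6 MJ.
So 0.31967 × 4.18400 × 10^-6 ≈ 1.337 × 10^-6 MJ.

1.337 × 10^-6 MJ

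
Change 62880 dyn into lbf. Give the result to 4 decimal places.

1 dyne = 2.24809 × 10^-6 pounds-force.
So 62880 × 2.24809 × 10^-6 ≈ 0.1414 lbf.

0.1414 lbf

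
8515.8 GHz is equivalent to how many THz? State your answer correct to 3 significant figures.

1 gigahertz = 0.00100000 THz.
So 8515.8 × 0.00100000 ≈ 8.52 THz.

8.52 terahertz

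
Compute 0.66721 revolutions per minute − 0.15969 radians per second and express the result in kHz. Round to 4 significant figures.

-1.430 × 10^-5 kHz

0.66721 rpm = 1.11202 × 10^-5 kHz and 0.15969 rad/s = 2.54155 × 10^-5 kHz.
1.11202 × 10^-5 − 2.54155 × 10^-5 ≈ -1.430 × 10^-5 kHz.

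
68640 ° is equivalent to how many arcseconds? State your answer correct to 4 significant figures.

2.471e+8 arcseconds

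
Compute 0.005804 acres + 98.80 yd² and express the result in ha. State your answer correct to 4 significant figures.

0.005804 acre = 0.00234880 ha and 98.80 yd² = 0.00826094 ha.
0.00234880 + 0.00826094 ≈ 0.01061 ha.

0.01061 ha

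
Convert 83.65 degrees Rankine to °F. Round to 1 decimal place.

°R = °F + 459.67.
Applying the formula gives -376.0 °F.

-376.0 degrees Fahrenheit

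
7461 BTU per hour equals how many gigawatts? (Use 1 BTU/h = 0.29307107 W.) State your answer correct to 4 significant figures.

1 BTU/h = 2.93071 × 10^-10 GW.
Thus 7461 × 2.93071 × 10^-10 ≈ 2.187 × 10^-6 GW.

2.187 × 10^-6 gigawatts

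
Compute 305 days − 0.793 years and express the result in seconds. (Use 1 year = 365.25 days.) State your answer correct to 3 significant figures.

1.33 × 10^6 s

305 d = 2.63520 × 10^7 s and 0.793 yr = 2.50252 × 10^7 s.
2.63520 × 10^7 − 2.50252 × 10^7 ≈ 1.33 × 10^6 s.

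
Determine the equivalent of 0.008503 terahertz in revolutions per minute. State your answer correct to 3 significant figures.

1 THz = 6.00000 × 10^13 rpm.
0.008503 × 6.00000 × 10^13 ≈ 5.10 × 10^11 rpm.

5.10 × 10^11 revolutions per minute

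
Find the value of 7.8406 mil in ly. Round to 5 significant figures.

2.1050e-20 light-years

1 mil = 2.68478e-21 light-years.
Then 7.8406 × 2.68478e-21 ≈ 2.1050e-20 ly.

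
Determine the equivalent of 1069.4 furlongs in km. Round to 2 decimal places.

215.13 kilometers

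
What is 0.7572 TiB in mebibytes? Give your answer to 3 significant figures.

794000 MiB

1 TiB = 1.04858 × 10^6 mebibytes.
Then 0.7572 × 1.04858 × 10^6 ≈ 794000 MiB.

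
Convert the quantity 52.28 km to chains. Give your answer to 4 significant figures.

1 kilometer = 49.7097 chains.
So 52.28 × 49.7097 ≈ 2599 chain.

2599 chains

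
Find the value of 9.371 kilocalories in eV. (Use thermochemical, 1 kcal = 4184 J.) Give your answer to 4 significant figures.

2.447e+23 electronvolts

1 kilocalorie = 2.61145e+22 eV.
Thus 9.371 × 2.61145e+22 ≈ 2.447e+23 eV.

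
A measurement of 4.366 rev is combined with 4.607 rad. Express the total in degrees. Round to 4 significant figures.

1836 °

4.366 rev = 1571.76 ° and 4.607 rad = 263.962 °.
1571.76 + 263.962 ≈ 1836 °.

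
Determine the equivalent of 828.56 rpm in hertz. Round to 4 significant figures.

1 revolution per minute = 0.0166667 Hz.
Thus 828.56 × 0.0166667 ≈ 13.81 Hz.

13.81 hertz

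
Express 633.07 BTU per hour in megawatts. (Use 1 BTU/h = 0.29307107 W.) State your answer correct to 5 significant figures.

0.00018553 MW

1 BTU/h = 2.93071e-7 MW.
So 633.07 × 2.93071e-7 ≈ 0.00018553 MW.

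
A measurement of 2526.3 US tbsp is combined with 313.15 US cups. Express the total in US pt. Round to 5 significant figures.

2526.3 US tbsp = 78.9469 US pt and 313.15 US cup = 156.575 US pt.
78.9469 + 156.575 ≈ 235.52 US pt.

235.52 US pt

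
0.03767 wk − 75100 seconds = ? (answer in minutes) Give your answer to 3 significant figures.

0.03767 wk = 379.714 min and 75100 s = 1251.67 min.
379.714 − 1251.67 ≈ -872 min.

-872 minutes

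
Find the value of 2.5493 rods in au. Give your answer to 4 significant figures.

1 rod = 3.36181e-11 astronomical units.
Thus 2.5493 × 3.36181e-11 ≈ 8.570e-11 au.

8.570e-11 au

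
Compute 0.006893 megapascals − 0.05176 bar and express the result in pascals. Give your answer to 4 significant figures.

0.006893 MPa = 6893.00 Pa and 0.05176 bar = 5176.00 Pa.
6893.00 − 5176.00 ≈ 1717 Pa.

1717 Pa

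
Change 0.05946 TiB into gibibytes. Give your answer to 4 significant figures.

1 tebibyte = 1024.00 GiB.
0.05946 × 1024.00 ≈ 60.89 GiB.

60.89 GiB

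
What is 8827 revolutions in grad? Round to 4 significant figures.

1 rev = 400.000 gradians.
So 8827 × 400.000 ≈ 3.531e+6 grad.

3.531e+6 grad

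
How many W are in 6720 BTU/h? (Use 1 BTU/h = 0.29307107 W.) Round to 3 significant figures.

1 BTU/h = 0.293071 watts.
Thus 6720 × 0.293071 ≈ 1970 W.

1970 watts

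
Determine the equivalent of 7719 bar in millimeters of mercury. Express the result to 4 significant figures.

5.790 × 10^6 mmHg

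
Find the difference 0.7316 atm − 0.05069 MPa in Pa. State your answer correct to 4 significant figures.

23440 pascals

0.7316 atm = 74129.4 Pa and 0.05069 MPa = 50690.0 Pa.
74129.4 − 50690.0 ≈ 23440 Pa.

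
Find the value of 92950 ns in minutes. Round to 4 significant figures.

1.549 × 10^-6 minutes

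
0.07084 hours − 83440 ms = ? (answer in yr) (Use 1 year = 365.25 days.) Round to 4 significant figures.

0.07084 h = 8.08122e-6 yr and 83440 ms = 2.64405e-6 yr.
8.08122e-6 − 2.64405e-6 ≈ 5.437e-6 yr.

5.437e-6 yr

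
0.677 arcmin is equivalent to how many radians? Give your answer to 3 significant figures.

0.000197 radians

1 arcmin = 0.000290888 rad.
Then 0.677 × 0.000290888 ≈ 0.000197 rad.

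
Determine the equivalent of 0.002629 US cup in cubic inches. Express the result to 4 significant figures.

1 US cup = 14.4375 in³.
So 0.002629 × 14.4375 ≈ 0.03796 in³.

0.03796 in³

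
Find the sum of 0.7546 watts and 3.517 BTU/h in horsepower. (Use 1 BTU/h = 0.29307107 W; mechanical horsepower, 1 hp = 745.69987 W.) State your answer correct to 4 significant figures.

0.002394 hp

0.7546 W = 0.00101194 hp and 3.517 BTU/h = 0.00138223 hp.
0.00101194 + 0.00138223 ≈ 0.002394 hp.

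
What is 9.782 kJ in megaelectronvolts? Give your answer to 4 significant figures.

6.105 × 10^16 MeV

1 kJ = 6.24151 × 10^15 megaelectronvolts.
So 9.782 × 6.24151 × 10^15 ≈ 6.105 × 10^16 MeV.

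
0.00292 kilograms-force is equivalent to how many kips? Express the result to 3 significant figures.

6.44e-6 kip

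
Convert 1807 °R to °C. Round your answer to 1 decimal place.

730.7 °C

°R = (°C + 273.15) × 9/5.
Applying the formula gives 730.7 °C.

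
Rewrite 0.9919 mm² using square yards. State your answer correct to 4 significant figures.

1.186 × 10^-6 yd²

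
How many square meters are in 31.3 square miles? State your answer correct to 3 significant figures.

1 mi² = 2.58999e+6 m².
31.3 × 2.58999e+6 ≈ 8.11e+7 m².

8.11e+7 m²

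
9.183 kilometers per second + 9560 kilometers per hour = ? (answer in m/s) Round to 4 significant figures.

11840 m/s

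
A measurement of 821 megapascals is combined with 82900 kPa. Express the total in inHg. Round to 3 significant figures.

267000 inHg

821 MPa = 242441 inHg and 82900 kPa = 24480.4 inHg.
242441 + 24480.4 ≈ 267000 inHg.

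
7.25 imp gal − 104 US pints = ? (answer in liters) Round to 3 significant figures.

7.25 imp gal = 32.9592 L and 104 US pt = 49.2104 L.
32.9592 − 49.2104 ≈ -16.3 L.

-16.3 L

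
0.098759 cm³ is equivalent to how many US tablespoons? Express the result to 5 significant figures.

0.0066789 US tbsp

1 cm³ = 0.0676280 US tbsp.
So 0.098759 × 0.0676280 ≈ 0.0066789 US tbsp.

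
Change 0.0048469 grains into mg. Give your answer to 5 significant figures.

1 gr = 64.7989 mg.
Then 0.0048469 × 64.7989 ≈ 0.31407 mg.

0.31407 mg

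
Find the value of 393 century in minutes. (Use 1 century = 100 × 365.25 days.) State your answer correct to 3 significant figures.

2.07 × 10^10 min

1 century = 5.25960 × 10^7 minutes.
393 × 5.25960 × 10^7 ≈ 2.07 × 10^10 min.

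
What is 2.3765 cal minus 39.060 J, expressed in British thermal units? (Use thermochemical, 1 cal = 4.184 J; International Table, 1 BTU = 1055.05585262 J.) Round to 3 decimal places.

2.3765 cal = 0.00942441 BTU and 39.060 J = 0.0370217 BTU.
0.00942441 − 0.0370217 ≈ -0.028 BTU.

-0.028 British thermal units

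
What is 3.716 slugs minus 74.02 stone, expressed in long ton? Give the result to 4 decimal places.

-0.4093 long tons

3.716 slug = 0.0533744 long ton and 74.02 st = 0.462625 long ton.
0.0533744 − 0.462625 ≈ -0.4093 long ton.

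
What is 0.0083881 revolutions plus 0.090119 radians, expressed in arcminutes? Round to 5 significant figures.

490.99 arcmin

0.0083881 rev = 181.183 arcmin and 0.090119 rad = 309.806 arcmin.
181.183 + 309.806 ≈ 490.99 arcmin.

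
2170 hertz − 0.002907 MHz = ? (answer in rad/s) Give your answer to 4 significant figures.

-4631 rad/s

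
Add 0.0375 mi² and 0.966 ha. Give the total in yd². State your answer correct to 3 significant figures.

0.0375 mi² = 116160 yd² and 0.966 ha = 11553.3 yd².
116160 + 11553.3 ≈ 128000 yd².

128000 yd²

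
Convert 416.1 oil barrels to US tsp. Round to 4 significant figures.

1 oil barrel = 32256.0 US teaspoons.
Thus 416.1 × 32256.0 ≈ 1.342 × 10^7 US tsp.

1.342 × 10^7 US tsp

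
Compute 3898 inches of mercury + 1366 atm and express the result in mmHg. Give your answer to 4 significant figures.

1.137e+6 millimeters of mercury

3898 inHg = 99009.2 mmHg and 1366 atm = 1.03816e+6 mmHg.
99009.2 + 1.03816e+6 ≈ 1.137e+6 mmHg.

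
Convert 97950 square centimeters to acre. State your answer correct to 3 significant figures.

0.00242 acre

1 cm² = 2.47105 × 10^-8 acres.
Thus 97950 × 2.47105 × 10^-8 ≈ 0.00242 acre.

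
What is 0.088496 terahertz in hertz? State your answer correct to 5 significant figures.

1 terahertz = 1.00000 × 10^12 Hz.
0.088496 × 1.00000 × 10^12 ≈ 8.8496 × 10^10 Hz.

8.8496 × 10^10 Hz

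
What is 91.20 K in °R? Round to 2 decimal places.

164.16 °R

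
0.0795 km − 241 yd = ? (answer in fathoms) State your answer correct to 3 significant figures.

-77.0 fathom

0.0795 km = 43.4711 fathom and 241 yd = 120.500 fathom.
43.4711 − 120.500 ≈ -77.0 fathom.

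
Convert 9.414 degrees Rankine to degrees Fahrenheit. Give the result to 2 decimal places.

°R = °F + 459.67.
Applying the formula gives -450.26 °F.

-450.26 degrees Fahrenheit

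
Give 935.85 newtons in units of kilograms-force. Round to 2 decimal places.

1 newton = 0.101972 kgf.
Thus 935.85 × 0.101972 ≈ 95.43 kgf.

95.43 kgf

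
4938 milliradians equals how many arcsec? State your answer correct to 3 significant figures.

1 mrad = 206.265 arcsec.
4938 × 206.265 ≈ 1.02 × 10^6 arcsec.

1.02 × 10^6 arcseconds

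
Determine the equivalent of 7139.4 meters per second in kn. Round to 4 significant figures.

13880 knots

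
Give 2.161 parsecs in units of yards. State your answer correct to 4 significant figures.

7.292 × 10^16 yd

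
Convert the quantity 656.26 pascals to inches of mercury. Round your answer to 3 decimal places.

1 Pa = 0.000295300 inHg.
Thus 656.26 × 0.000295300 ≈ 0.194 inHg.

0.194 inches of mercury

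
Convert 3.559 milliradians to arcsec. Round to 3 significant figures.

734 arcseconds

1 milliradian = 206.265 arcsec.
So 3.559 × 206.265 ≈ 734 arcsec.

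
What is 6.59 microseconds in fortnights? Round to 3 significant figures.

5.45e-12 fortnights

1 microsecond = 8.26720e-13 fortnight.
6.59 × 8.26720e-13 ≈ 5.45e-12 fortnight.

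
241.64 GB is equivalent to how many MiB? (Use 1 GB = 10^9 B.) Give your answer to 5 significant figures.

1 GB = 953.674 MiB.
Thus 241.64 × 953.674 ≈ 230450 MiB.

230450 MiB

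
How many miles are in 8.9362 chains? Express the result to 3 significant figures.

1 chain = 0.0125000 mi.
Thus 8.9362 × 0.0125000 ≈ 0.112 mi.

0.112 miles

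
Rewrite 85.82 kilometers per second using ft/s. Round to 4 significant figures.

1 kilometer per second = 3280.84 ft/s.
So 85.82 × 3280.84 ≈ 281600 ft/s.

281600 ft/s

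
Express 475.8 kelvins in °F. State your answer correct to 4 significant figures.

K = (°F + 459.67) × 5/9.
Applying the formula gives 396.8 °F.

396.8 °F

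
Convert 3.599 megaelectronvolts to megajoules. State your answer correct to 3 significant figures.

1 MeV = 1.60218 × 10^-19 megajoules.
3.599 × 1.60218 × 10^-19 ≈ 5.77 × 10^-19 MJ.

5.77 × 10^-19 MJ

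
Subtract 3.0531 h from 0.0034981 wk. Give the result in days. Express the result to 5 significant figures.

0.0034981 wk = 0.02448670 d and 3.0531 h = 0.1272125 d.
0.02448670 − 0.1272125 ≈ -0.10273 d.

-0.10273 d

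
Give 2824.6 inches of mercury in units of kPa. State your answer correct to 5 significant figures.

9565.2 kilopascals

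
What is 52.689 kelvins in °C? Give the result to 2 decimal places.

K = °C + 273.15.
Applying the formula gives -220.46 °C.

-220.46 degrees Celsius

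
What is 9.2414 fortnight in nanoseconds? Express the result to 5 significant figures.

1 fortnight = 1.20960 × 10^15 ns.
Then 9.2414 × 1.20960 × 10^15 ≈ 1.1178 × 10^16 ns.

1.1178 × 10^16 nanoseconds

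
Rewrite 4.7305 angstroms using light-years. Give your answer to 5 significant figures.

5.0001 × 10^-26 ly

1 angstrom = 1.05700 × 10^-26 ly.
So 4.7305 × 1.05700 × 10^-26 ≈ 5.0001 × 10^-26 ly.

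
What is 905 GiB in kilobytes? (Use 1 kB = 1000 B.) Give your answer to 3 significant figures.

1 GiB = 1.07374 × 10^6 kB.
So 905 × 1.07374 × 10^6 ≈ 9.72 × 10^8 kB.

9.72 × 10^8 kilobytes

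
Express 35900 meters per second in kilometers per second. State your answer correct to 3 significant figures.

1 m/s = 0.00100000 km/s.
35900 × 0.00100000 ≈ 35.9 km/s.

35.9 km/s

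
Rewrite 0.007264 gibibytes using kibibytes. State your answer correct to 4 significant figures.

7617 kibibytes

1 gibibyte = 1.04858 × 10^6 kibibytes.
Then 0.007264 × 1.04858 × 10^6 ≈ 7617 KiB.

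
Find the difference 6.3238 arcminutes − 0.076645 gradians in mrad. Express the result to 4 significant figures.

6.3238 arcmin = 1.83952 mrad and 0.076645 grad = 1.20394 mrad.
1.83952 − 1.20394 ≈ 0.6356 mrad.

0.6356 milliradians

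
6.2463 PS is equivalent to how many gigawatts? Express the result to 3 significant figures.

4.59e-6 GW

1 PS = 7.35499e-7 GW.
So 6.2463 × 7.35499e-7 ≈ 4.59e-6 GW.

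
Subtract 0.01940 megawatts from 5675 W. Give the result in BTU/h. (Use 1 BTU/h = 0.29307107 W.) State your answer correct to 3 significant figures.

-46800 BTU/h

5675 W = 19363.9 BTU/h and 0.01940 MW = 66195.5 BTU/h.
19363.9 − 66195.5 ≈ -46800 BTU/h.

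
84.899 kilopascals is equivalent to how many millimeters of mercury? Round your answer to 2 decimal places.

1 kilopascal = 7.500616 mmHg.
Then 84.899 × 7.500616 ≈ 636.79 mmHg.

636.79 mmHg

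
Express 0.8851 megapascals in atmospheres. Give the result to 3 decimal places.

8.735 atm

1 MPa = 9.86923 atm.
0.8851 × 9.86923 ≈ 8.735 atm.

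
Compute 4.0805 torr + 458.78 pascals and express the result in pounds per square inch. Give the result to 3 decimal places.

4.0805 torr = 0.0789037 psi and 458.78 Pa = 0.0665404 psi.
0.0789037 + 0.0665404 ≈ 0.145 psi.

0.145 pounds per square inch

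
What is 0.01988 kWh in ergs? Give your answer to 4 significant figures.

7.157e+11 erg

1 kilowatt-hour = 3.60000e+13 ergs.
So 0.01988 × 3.60000e+13 ≈ 7.157e+11 erg.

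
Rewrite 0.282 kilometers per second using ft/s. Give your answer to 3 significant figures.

1 km/s = 3280.84 feet per second.
So 0.282 × 3280.84 ≈ 925 ft/s.

925 ft/s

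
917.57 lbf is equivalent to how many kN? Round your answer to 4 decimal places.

1 lbf = 0.00444822 kN.
917.57 × 0.00444822 ≈ 4.0816 kN.

4.0816 kilonewtons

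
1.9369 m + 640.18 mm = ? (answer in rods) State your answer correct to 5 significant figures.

0.51242 rods

1.9369 m = 0.385131 rod and 640.18 mm = 0.127293 rod.
0.385131 + 0.127293 ≈ 0.51242 rod.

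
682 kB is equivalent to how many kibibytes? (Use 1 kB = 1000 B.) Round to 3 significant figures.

666 kibibytes

1 kB = 0.9765625 KiB.
682 × 0.9765625 ≈ 666 KiB.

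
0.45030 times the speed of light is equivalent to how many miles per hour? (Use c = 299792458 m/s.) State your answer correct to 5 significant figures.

1 c = 6.70617 × 10^8 miles per hour.
0.45030 × 6.70617 × 10^8 ≈ 3.0198 × 10^8 mph.

3.0198 × 10^8 miles per hour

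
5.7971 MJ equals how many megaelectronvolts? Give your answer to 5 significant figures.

3.6183e+19 megaelectronvolts

1 megajoule = 6.24151e+18 MeV.
So 5.7971 × 6.24151e+18 ≈ 3.6183e+19 MeV.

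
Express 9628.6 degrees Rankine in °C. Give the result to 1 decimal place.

°R = (°C + 273.15) × 9/5.
Applying the formula gives 5076.1 °C.

5076.1 °C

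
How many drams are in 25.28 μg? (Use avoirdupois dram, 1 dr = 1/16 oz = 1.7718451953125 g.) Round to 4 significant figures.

1.427e-5 dr

1 μg = 5.64383e-7 drams.
Thus 25.28 × 5.64383e-7 ≈ 1.427e-5 dr.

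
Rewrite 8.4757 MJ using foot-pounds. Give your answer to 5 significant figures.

1 megajoule = 737562 ft·lbf.
Thus 8.4757 × 737562 ≈ 6.2514e+6 ft·lbf.

6.2514e+6 ft·lbf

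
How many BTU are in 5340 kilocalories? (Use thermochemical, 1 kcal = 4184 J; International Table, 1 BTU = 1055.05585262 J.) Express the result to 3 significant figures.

21200 British thermal units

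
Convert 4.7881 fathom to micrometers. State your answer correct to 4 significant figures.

8.756e+6 μm

1 fathom = 1.82880e+6 μm.
So 4.7881 × 1.82880e+6 ≈ 8.756e+6 μm.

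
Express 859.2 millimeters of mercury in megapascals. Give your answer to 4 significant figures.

1 mmHg = 0.000133322 MPa.
So 859.2 × 0.000133322 ≈ 0.1146 MPa.

0.1146 MPa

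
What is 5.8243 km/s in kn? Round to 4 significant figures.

1 km/s = 1943.84 kn.
Then 5.8243 × 1943.84 ≈ 11320 kn.

11320 knots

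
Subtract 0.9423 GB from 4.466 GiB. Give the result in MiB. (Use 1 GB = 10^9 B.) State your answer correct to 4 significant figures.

3675 MiB

4.466 GiB = 4573.18 MiB and 0.9423 GB = 898.647 MiB.
4573.18 − 898.647 ≈ 3675 MiB.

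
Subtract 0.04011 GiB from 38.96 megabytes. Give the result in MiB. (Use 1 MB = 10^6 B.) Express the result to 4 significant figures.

-3.917 mebibytes

38.96 MB = 37.1552 MiB and 0.04011 GiB = 41.0726 MiB.
37.1552 − 41.0726 ≈ -3.917 MiB.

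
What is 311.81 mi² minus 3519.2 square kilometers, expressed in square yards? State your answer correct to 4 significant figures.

-3.243e+9 yd²

311.81 mi² = 9.65863e+8 yd² and 3519.2 km² = 4.20893e+9 yd².
9.65863e+8 − 4.20893e+9 ≈ -3.243e+9 yd².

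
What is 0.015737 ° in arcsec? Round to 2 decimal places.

1 ° = 3600.00 arcseconds.
0.015737 × 3600.00 ≈ 56.65 arcsec.

56.65 arcseconds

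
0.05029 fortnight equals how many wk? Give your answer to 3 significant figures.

0.101 wk

1 fortnight = 2.00000 wk.
So 0.05029 × 2.00000 ≈ 0.101 wk.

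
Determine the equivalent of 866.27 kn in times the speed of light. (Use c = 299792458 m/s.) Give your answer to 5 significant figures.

1.4865e-6 c

1 kn = 1.71600e-9 times the speed of light.
866.27 × 1.71600e-9 ≈ 1.4865e-6 c.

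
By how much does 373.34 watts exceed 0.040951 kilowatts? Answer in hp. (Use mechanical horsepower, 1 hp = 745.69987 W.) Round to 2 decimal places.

373.34 W = 0.500657 hp and 0.040951 kW = 0.0549162 hp.
0.500657 − 0.0549162 ≈ 0.45 hp.

0.45 horsepower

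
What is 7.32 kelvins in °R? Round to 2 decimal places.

°R = K × 9/5.
Applying the formula gives 13.18 °R.

13.18 degrees Rankine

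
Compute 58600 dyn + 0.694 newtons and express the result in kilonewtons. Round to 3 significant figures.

0.00128 kN

58600 dyn = 0.000586000 kN and 0.694 N = 0.000694000 kN.
0.000586000 + 0.000694000 ≈ 0.00128 kN.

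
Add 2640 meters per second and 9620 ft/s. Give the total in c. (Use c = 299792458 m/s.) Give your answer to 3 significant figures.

1.86e-5 c

2640 m/s = 8.80609e-6 c and 9620 ft/s = 9.78069e-6 c.
8.80609e-6 + 9.78069e-6 ≈ 1.86e-5 c.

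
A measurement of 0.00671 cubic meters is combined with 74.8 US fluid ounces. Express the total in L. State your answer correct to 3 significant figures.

0.00671 m³ = 6.71000 L and 74.8 US fl oz = 2.21210 L.
6.71000 + 2.21210 ≈ 8.92 L.

8.92 L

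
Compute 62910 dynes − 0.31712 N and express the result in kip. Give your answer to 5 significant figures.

62910 dyn = 0.000141427 kip and 0.31712 N = 7.12914 × 10^-5 kip.
0.000141427 − 7.12914 × 10^-5 ≈ 7.0136 × 10^-5 kip.

7.0136 × 10^-5 kips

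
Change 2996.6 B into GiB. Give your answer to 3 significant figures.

2.79 × 10^-6 GiB

1 B = 9.31323 × 10^-10 GiB.
Thus 2996.6 × 9.31323 × 10^-10 ≈ 2.79 × 10^-6 GiB.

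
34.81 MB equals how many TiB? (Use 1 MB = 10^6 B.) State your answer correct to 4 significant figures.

3.166e-5 TiB

1 MB = 9.09495e-7 TiB.
Then 34.81 × 9.09495e-7 ≈ 3.166e-5 TiB.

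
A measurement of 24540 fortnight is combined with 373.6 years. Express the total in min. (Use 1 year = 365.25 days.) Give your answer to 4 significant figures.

24540 fortnight = 4.94726 × 10^8 min and 373.6 yr = 1.96499 × 10^8 min.
4.94726 × 10^8 + 1.96499 × 10^8 ≈ 6.912 × 10^8 min.

6.912 × 10^8 min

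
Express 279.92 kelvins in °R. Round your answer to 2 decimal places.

503.86 degrees Rankine

°R = K × 9/5.
Applying the formula gives 503.86 °R.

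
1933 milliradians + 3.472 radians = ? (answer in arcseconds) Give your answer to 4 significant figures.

1.115 × 10^6 arcseconds

1933 mrad = 398710 arcsec and 3.472 rad = 716151 arcsec.
398710 + 716151 ≈ 1.115 × 10^6 arcsec.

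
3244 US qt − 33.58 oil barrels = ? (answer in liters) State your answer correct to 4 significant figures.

3244 US qt = 3069.97 L and 33.58 bbl = 5338.79 L.
3069.97 − 5338.79 ≈ -2269 L.

-2269 L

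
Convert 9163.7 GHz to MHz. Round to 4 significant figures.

9.164 × 10^6 megahertz

1 GHz = 1000.00 MHz.
Thus 9163.7 × 1000.00 ≈ 9.164 × 10^6 MHz.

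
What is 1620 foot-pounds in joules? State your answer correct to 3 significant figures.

1 foot-pound = 1.35582 J.
Thus 1620 × 1.35582 ≈ 2200 J.

2200 joules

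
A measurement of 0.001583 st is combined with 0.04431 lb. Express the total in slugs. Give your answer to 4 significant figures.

0.002066 slugs

0.001583 st = 0.000688816 slug and 0.04431 lb = 0.00137720 slug.
0.000688816 + 0.00137720 ≈ 0.002066 slug.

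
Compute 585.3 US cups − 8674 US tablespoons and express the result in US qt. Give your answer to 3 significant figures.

585.3 US cup = 146.325 US qt and 8674 US tbsp = 135.531 US qt.
146.325 − 135.531 ≈ 10.8 US qt.

10.8 US quarts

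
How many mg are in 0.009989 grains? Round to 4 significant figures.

0.6473 mg

1 gr = 64.7989 mg.
Thus 0.009989 × 64.7989 ≈ 0.6473 mg.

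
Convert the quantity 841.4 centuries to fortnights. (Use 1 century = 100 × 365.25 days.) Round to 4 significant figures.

1 century = 2608.93 fortnight.
So 841.4 × 2608.93 ≈ 2.195 × 10^6 fortnight.

2.195 × 10^6 fortnights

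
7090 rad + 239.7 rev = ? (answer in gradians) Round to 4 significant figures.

7090 rad = 451363 grad and 239.7 rev = 95880.0 grad.
451363 + 95880.0 ≈ 547200 grad.

547200 grad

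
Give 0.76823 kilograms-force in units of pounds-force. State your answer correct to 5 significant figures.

1 kilogram-force = 2.20462 pounds-force.
Then 0.76823 × 2.20462 ≈ 1.6937 lbf.

1.6937 lbf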